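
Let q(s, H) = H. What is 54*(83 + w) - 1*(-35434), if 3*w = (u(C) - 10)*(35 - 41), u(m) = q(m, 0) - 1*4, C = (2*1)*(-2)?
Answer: 41428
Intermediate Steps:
C = -4 (C = 2*(-2) = -4)
u(m) = -4 (u(m) = 0 - 1*4 = 0 - 4 = -4)
w = 28 (w = ((-4 - 10)*(35 - 41))/3 = (-14*(-6))/3 = (⅓)*84 = 28)
54*(83 + w) - 1*(-35434) = 54*(83 + 28) - 1*(-35434) = 54*111 + 35434 = 5994 + 35434 = 41428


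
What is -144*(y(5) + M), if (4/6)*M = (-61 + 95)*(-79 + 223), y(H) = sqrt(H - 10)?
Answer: -1057536 - 144*I*sqrt(5) ≈ -1.0575e+6 - 321.99*I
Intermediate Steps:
y(H) = sqrt(-10 + H)
M = 7344 (M = 3*((-61 + 95)*(-79 + 223))/2 = 3*(34*144)/2 = (3/2)*4896 = 7344)
-144*(y(5) + M) = -144*(sqrt(-10 + 5) + 7344) = -144*(sqrt(-5) + 7344) = -144*(I*sqrt(5) + 7344) = -144*(7344 + I*sqrt(5)) = -1057536 - 144*I*sqrt(5)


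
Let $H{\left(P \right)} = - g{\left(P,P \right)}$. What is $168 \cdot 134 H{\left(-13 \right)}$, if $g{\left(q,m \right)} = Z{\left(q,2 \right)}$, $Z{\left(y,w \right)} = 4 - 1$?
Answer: $-67536$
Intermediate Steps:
$Z{\left(y,w \right)} = 3$ ($Z{\left(y,w \right)} = 4 - 1 = 3$)
$g{\left(q,m \right)} = 3$
$H{\left(P \right)} = -3$ ($H{\left(P \right)} = \left(-1\right) 3 = -3$)
$168 \cdot 134 H{\left(-13 \right)} = 168 \cdot 134 \left(-3\right) = 22512 \left(-3\right) = -67536$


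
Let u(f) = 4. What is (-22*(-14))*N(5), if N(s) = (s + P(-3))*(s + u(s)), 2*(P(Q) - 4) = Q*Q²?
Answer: -12474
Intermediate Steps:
P(Q) = 4 + Q³/2 (P(Q) = 4 + (Q*Q²)/2 = 4 + Q³/2)
N(s) = (4 + s)*(-19/2 + s) (N(s) = (s + (4 + (½)*(-3)³))*(s + 4) = (s + (4 + (½)*(-27)))*(4 + s) = (s + (4 - 27/2))*(4 + s) = (s - 19/2)*(4 + s) = (-19/2 + s)*(4 + s) = (4 + s)*(-19/2 + s))
(-22*(-14))*N(5) = (-22*(-14))*(-38 + 5² - 11/2*5) = 308*(-38 + 25 - 55/2) = 308*(-81/2) = -12474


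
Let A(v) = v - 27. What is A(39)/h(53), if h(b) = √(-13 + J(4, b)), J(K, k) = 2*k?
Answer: 4*√93/31 ≈ 1.2443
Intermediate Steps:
h(b) = √(-13 + 2*b)
A(v) = -27 + v
A(39)/h(53) = (-27 + 39)/(√(-13 + 2*53)) = 12/(√(-13 + 106)) = 12/(√93) = 12*(√93/93) = 4*√93/31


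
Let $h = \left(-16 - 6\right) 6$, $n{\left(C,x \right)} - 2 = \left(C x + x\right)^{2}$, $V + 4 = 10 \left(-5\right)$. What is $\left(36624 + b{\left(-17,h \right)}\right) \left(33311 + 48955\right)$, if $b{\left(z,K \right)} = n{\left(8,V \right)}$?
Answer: $22443974652$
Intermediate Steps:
$V = -54$ ($V = -4 + 10 \left(-5\right) = -4 - 50 = -54$)
$n{\left(C,x \right)} = 2 + \left(x + C x\right)^{2}$ ($n{\left(C,x \right)} = 2 + \left(C x + x\right)^{2} = 2 + \left(x + C x\right)^{2}$)
$h = -132$ ($h = \left(-22\right) 6 = -132$)
$b{\left(z,K \right)} = 236198$ ($b{\left(z,K \right)} = 2 + \left(-54\right)^{2} \left(1 + 8\right)^{2} = 2 + 2916 \cdot 9^{2} = 2 + 2916 \cdot 81 = 2 + 236196 = 236198$)
$\left(36624 + b{\left(-17,h \right)}\right) \left(33311 + 48955\right) = \left(36624 + 236198\right) \left(33311 + 48955\right) = 272822 \cdot 82266 = 22443974652$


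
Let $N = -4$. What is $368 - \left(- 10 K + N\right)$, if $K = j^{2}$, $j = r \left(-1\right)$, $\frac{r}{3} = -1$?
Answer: $462$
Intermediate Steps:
$r = -3$ ($r = 3 \left(-1\right) = -3$)
$j = 3$ ($j = \left(-3\right) \left(-1\right) = 3$)
$K = 9$ ($K = 3^{2} = 9$)
$368 - \left(- 10 K + N\right) = 368 - \left(\left(-10\right) 9 - 4\right) = 368 - \left(-90 - 4\right) = 368 - -94 = 368 + 94 = 462$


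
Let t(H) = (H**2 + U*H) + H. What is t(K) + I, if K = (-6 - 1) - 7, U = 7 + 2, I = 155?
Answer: 211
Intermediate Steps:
U = 9
K = -14 (K = -7 - 7 = -14)
t(H) = H**2 + 10*H (t(H) = (H**2 + 9*H) + H = H**2 + 10*H)
t(K) + I = -14*(10 - 14) + 155 = -14*(-4) + 155 = 56 + 155 = 211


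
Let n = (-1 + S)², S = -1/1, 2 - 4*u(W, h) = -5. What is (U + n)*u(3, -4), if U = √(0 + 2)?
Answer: 7 + 7*√2/4 ≈ 9.4749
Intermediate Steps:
u(W, h) = 7/4 (u(W, h) = ½ - ¼*(-5) = ½ + 5/4 = 7/4)
S = -1 (S = -1*1 = -1)
n = 4 (n = (-1 - 1)² = (-2)² = 4)
U = √2 ≈ 1.4142
(U + n)*u(3, -4) = (√2 + 4)*(7/4) = (4 + √2)*(7/4) = 7 + 7*√2/4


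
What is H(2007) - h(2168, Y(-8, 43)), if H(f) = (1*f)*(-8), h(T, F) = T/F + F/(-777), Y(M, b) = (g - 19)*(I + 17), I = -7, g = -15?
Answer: -1060026286/66045 ≈ -16050.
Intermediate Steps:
Y(M, b) = -340 (Y(M, b) = (-15 - 19)*(-7 + 17) = -34*10 = -340)
h(T, F) = -F/777 + T/F (h(T, F) = T/F + F*(-1/777) = T/F - F/777 = -F/777 + T/F)
H(f) = -8*f (H(f) = f*(-8) = -8*f)
H(2007) - h(2168, Y(-8, 43)) = -8*2007 - (-1/777*(-340) + 2168/(-340)) = -16056 - (340/777 + 2168*(-1/340)) = -16056 - (340/777 - 542/85) = -16056 - 1*(-392234/66045) = -16056 + 392234/66045 = -1060026286/66045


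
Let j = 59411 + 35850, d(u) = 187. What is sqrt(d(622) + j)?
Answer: 2*sqrt(23862) ≈ 308.95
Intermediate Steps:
j = 95261
sqrt(d(622) + j) = sqrt(187 + 95261) = sqrt(95448) = 2*sqrt(23862)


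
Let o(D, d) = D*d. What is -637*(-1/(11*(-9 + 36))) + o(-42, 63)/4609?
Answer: 195461/124443 ≈ 1.5707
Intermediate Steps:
-637*(-1/(11*(-9 + 36))) + o(-42, 63)/4609 = -637*(-1/(11*(-9 + 36))) - 42*63/4609 = -637/((-11*27)) - 2646*1/4609 = -637/(-297) - 2646/4609 = -637*(-1/297) - 2646/4609 = 637/297 - 2646/4609 = 195461/124443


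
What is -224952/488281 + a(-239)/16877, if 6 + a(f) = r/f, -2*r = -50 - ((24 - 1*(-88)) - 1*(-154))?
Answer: -908144405408/1969531706443 ≈ -0.46110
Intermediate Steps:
r = 158 (r = -(-50 - ((24 - 1*(-88)) - 1*(-154)))/2 = -(-50 - ((24 + 88) + 154))/2 = -(-50 - (112 + 154))/2 = -(-50 - 1*266)/2 = -(-50 - 266)/2 = -½*(-316) = 158)
a(f) = -6 + 158/f
-224952/488281 + a(-239)/16877 = -224952/488281 + (-6 + 158/(-239))/16877 = -224952*1/488281 + (-6 + 158*(-1/239))*(1/16877) = -224952/488281 + (-6 - 158/239)*(1/16877) = -224952/488281 - 1592/239*1/16877 = -224952/488281 - 1592/4033603 = -908144405408/1969531706443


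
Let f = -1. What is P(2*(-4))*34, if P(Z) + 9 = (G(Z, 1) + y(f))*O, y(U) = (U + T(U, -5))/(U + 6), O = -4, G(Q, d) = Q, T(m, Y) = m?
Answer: 4182/5 ≈ 836.40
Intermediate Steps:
y(U) = 2*U/(6 + U) (y(U) = (U + U)/(U + 6) = (2*U)/(6 + U) = 2*U/(6 + U))
P(Z) = -37/5 - 4*Z (P(Z) = -9 + (Z + 2*(-1)/(6 - 1))*(-4) = -9 + (Z + 2*(-1)/5)*(-4) = -9 + (Z + 2*(-1)*(1/5))*(-4) = -9 + (Z - 2/5)*(-4) = -9 + (-2/5 + Z)*(-4) = -9 + (8/5 - 4*Z) = -37/5 - 4*Z)
P(2*(-4))*34 = (-37/5 - 8*(-4))*34 = (-37/5 - 4*(-8))*34 = (-37/5 + 32)*34 = (123/5)*34 = 4182/5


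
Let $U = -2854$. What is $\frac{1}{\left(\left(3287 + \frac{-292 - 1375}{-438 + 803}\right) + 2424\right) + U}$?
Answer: $\frac{365}{1041138} \approx 0.00035058$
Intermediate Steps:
$\frac{1}{\left(\left(3287 + \frac{-292 - 1375}{-438 + 803}\right) + 2424\right) + U} = \frac{1}{\left(\left(3287 + \frac{-292 - 1375}{-438 + 803}\right) + 2424\right) - 2854} = \frac{1}{\left(\left(3287 - \frac{1667}{365}\right) + 2424\right) - 2854} = \frac{1}{\left(\frac{1198088}{365} + 2424\right) - 2854} = \frac{1}{\frac{2082848}{365} - 2854} = \frac{1}{\frac{1041138}{365}} = \frac{365}{1041138}$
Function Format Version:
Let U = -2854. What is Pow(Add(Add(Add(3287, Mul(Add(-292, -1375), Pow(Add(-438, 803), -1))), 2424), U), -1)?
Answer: Rational(365, 1041138) ≈ 0.00035058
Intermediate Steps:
Pow(Add(Add(Add(3287, Mul(Add(-292, -1375), Pow(Add(-438, 803), -1))), 2424), U), -1) = Pow(Add(Add(Add(3287, Mul(Add(-292, -1375), Pow(Add(-438, 803), -1))), 2424), -2854), -1) = Pow(Add(Add(Add(3287, Mul(-1667, Pow(365, -1))), 2424), -2854), -1) = Pow(Add(Add(Add(3287, Mul(-1667, Rational(1, 365))), 2424), -2854), -1) = Pow(Add(Add(Add(3287, Rational(-1667, 365)), 2424), -2854), -1) = Pow(Add(Add(Rational(1198088, 365), 2424), -2854), -1) = Pow(Add(Rational(2082848, 365), -2854), -1) = Pow(Rational(1041138, 365), -1) = Rational(365, 1041138)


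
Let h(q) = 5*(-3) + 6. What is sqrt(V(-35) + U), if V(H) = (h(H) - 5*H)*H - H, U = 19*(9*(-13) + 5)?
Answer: I*sqrt(7903) ≈ 88.899*I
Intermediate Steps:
h(q) = -9 (h(q) = -15 + 6 = -9)
U = -2128 (U = 19*(-117 + 5) = 19*(-112) = -2128)
V(H) = -H + H*(-9 - 5*H) (V(H) = (-9 - 5*H)*H - H = H*(-9 - 5*H) - H = -H + H*(-9 - 5*H))
sqrt(V(-35) + U) = sqrt(-5*(-35)*(2 - 35) - 2128) = sqrt(-5*(-35)*(-33) - 2128) = sqrt(-5775 - 2128) = sqrt(-7903) = I*sqrt(7903)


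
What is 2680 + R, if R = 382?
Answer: 3062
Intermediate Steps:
2680 + R = 2680 + 382 = 3062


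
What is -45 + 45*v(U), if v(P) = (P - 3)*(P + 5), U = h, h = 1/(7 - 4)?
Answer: -685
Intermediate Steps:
h = ⅓ (h = 1/3 = ⅓ ≈ 0.33333)
U = ⅓ ≈ 0.33333
v(P) = (-3 + P)*(5 + P)
-45 + 45*v(U) = -45 + 45*(-15 + (⅓)² + 2*(⅓)) = -45 + 45*(-15 + ⅑ + ⅔) = -45 + 45*(-128/9) = -45 - 640 = -685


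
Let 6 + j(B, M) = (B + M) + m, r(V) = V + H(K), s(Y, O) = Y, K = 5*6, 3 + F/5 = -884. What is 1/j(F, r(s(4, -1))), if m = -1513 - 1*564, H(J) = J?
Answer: -1/6484 ≈ -0.00015423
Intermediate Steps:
F = -4435 (F = -15 + 5*(-884) = -15 - 4420 = -4435)
K = 30
m = -2077 (m = -1513 - 564 = -2077)
r(V) = 30 + V (r(V) = V + 30 = 30 + V)
j(B, M) = -2083 + B + M (j(B, M) = -6 + ((B + M) - 2077) = -6 + (-2077 + B + M) = -2083 + B + M)
1/j(F, r(s(4, -1))) = 1/(-2083 - 4435 + (30 + 4)) = 1/(-2083 - 4435 + 34) = 1/(-6484) = -1/6484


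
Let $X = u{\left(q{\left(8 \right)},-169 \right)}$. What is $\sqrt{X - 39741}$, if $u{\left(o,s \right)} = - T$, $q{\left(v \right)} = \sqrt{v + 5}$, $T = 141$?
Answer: $17 i \sqrt{138} \approx 199.7 i$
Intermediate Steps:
$q{\left(v \right)} = \sqrt{5 + v}$
$u{\left(o,s \right)} = -141$ ($u{\left(o,s \right)} = \left(-1\right) 141 = -141$)
$X = -141$
$\sqrt{X - 39741} = \sqrt{-141 - 39741} = \sqrt{-39882} = 17 i \sqrt{138}$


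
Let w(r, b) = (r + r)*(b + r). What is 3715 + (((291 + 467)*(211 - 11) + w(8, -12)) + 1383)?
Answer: 156634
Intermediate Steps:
w(r, b) = 2*r*(b + r) (w(r, b) = (2*r)*(b + r) = 2*r*(b + r))
3715 + (((291 + 467)*(211 - 11) + w(8, -12)) + 1383) = 3715 + (((291 + 467)*(211 - 11) + 2*8*(-12 + 8)) + 1383) = 3715 + ((758*200 + 2*8*(-4)) + 1383) = 3715 + ((151600 - 64) + 1383) = 3715 + (151536 + 1383) = 3715 + 152919 = 156634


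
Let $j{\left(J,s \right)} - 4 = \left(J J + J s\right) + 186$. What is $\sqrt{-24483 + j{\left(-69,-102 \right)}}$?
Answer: $i \sqrt{12494} \approx 111.78 i$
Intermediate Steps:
$j{\left(J,s \right)} = 190 + J^{2} + J s$ ($j{\left(J,s \right)} = 4 + \left(\left(J J + J s\right) + 186\right) = 4 + \left(\left(J^{2} + J s\right) + 186\right) = 4 + \left(186 + J^{2} + J s\right) = 190 + J^{2} + J s$)
$\sqrt{-24483 + j{\left(-69,-102 \right)}} = \sqrt{-24483 + \left(190 + \left(-69\right)^{2} - -7038\right)} = \sqrt{-24483 + \left(190 + 4761 + 7038\right)} = \sqrt{-24483 + 11989} = \sqrt{-12494} = i \sqrt{12494}$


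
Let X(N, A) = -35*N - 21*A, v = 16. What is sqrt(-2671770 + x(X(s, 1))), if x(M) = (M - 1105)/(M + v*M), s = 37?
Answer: I*sqrt(334309471854267)/11186 ≈ 1634.6*I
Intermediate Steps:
x(M) = (-1105 + M)/(17*M) (x(M) = (M - 1105)/(M + 16*M) = (-1105 + M)/((17*M)) = (-1105 + M)*(1/(17*M)) = (-1105 + M)/(17*M))
sqrt(-2671770 + x(X(s, 1))) = sqrt(-2671770 + (-1105 + (-35*37 - 21*1))/(17*(-35*37 - 21*1))) = sqrt(-2671770 + (-1105 + (-1295 - 21))/(17*(-1295 - 21))) = sqrt(-2671770 + (1/17)*(-1105 - 1316)/(-1316)) = sqrt(-2671770 + (1/17)*(-1/1316)*(-2421)) = sqrt(-2671770 + 2421/22372) = sqrt(-59772836019/22372) = I*sqrt(334309471854267)/11186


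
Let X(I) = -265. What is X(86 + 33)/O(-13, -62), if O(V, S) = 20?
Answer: -53/4 ≈ -13.250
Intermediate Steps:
X(86 + 33)/O(-13, -62) = -265/20 = -265*1/20 = -53/4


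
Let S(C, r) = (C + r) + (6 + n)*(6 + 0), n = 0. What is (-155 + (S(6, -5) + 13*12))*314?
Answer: 11932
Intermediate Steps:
S(C, r) = 36 + C + r (S(C, r) = (C + r) + (6 + 0)*(6 + 0) = (C + r) + 6*6 = (C + r) + 36 = 36 + C + r)
(-155 + (S(6, -5) + 13*12))*314 = (-155 + ((36 + 6 - 5) + 13*12))*314 = (-155 + (37 + 156))*314 = (-155 + 193)*314 = 38*314 = 11932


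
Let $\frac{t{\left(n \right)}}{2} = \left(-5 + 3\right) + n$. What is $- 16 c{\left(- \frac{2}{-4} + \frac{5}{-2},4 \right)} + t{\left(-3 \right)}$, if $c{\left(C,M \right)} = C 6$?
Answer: $182$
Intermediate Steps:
$t{\left(n \right)} = -4 + 2 n$ ($t{\left(n \right)} = 2 \left(\left(-5 + 3\right) + n\right) = 2 \left(-2 + n\right) = -4 + 2 n$)
$c{\left(C,M \right)} = 6 C$
$- 16 c{\left(- \frac{2}{-4} + \frac{5}{-2},4 \right)} + t{\left(-3 \right)} = - 16 \cdot 6 \left(- \frac{2}{-4} + \frac{5}{-2}\right) + \left(-4 + 2 \left(-3\right)\right) = - 16 \cdot 6 \left(\left(-2\right) \left(- \frac{1}{4}\right) + 5 \left(- \frac{1}{2}\right)\right) - 10 = - 16 \cdot 6 \left(\frac{1}{2} - \frac{5}{2}\right) - 10 = - 16 \cdot 6 \left(-2\right) - 10 = \left(-16\right) \left(-12\right) - 10 = 192 - 10 = 182$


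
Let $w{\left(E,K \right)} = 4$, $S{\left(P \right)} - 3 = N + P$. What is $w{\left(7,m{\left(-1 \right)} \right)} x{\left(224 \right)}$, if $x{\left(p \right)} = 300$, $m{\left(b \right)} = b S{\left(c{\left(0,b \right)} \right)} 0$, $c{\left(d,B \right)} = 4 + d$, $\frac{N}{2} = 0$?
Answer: $1200$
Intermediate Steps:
$N = 0$ ($N = 2 \cdot 0 = 0$)
$S{\left(P \right)} = 3 + P$ ($S{\left(P \right)} = 3 + \left(0 + P\right) = 3 + P$)
$m{\left(b \right)} = 0$ ($m{\left(b \right)} = b \left(3 + \left(4 + 0\right)\right) 0 = b \left(3 + 4\right) 0 = b 7 \cdot 0 = 7 b 0 = 0$)
$w{\left(7,m{\left(-1 \right)} \right)} x{\left(224 \right)} = 4 \cdot 300 = 1200$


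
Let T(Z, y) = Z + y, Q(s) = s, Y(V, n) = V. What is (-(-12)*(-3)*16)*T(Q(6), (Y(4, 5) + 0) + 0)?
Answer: -5760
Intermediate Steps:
(-(-12)*(-3)*16)*T(Q(6), (Y(4, 5) + 0) + 0) = (-(-12)*(-3)*16)*(6 + ((4 + 0) + 0)) = (-6*6*16)*(6 + (4 + 0)) = (-36*16)*(6 + 4) = -576*10 = -5760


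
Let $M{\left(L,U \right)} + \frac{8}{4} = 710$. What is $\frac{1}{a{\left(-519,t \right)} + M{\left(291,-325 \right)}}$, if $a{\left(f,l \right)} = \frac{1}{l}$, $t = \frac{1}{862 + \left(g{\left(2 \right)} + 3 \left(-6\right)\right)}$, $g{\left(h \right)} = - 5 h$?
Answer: $\frac{1}{1542} \approx 0.00064851$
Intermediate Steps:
$M{\left(L,U \right)} = 708$ ($M{\left(L,U \right)} = -2 + 710 = 708$)
$t = \frac{1}{834}$ ($t = \frac{1}{862 + \left(\left(-5\right) 2 + 3 \left(-6\right)\right)} = \frac{1}{862 - 28} = \frac{1}{834} \approx 0.001199$)
$\frac{1}{a{\left(-519,t \right)} + M{\left(291,-325 \right)}} = \frac{1}{\frac{1}{\frac{1}{834}} + 708} = \frac{1}{834 + 708} = \frac{1}{1542}$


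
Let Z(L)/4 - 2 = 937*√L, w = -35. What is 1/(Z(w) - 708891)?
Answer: -101269/71858110047 - 3748*I*√35/503006770329 ≈ -1.4093e-6 - 4.4082e-8*I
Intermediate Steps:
Z(L) = 8 + 3748*√L (Z(L) = 8 + 4*(937*√L) = 8 + 3748*√L)
1/(Z(w) - 708891) = 1/((8 + 3748*√(-35)) - 708891) = 1/((8 + 3748*(I*√35)) - 708891) = 1/((8 + 3748*I*√35) - 708891) = 1/(-708883 + 3748*I*√35)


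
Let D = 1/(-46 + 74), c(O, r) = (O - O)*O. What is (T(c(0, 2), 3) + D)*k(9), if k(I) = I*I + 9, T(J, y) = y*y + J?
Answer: 11385/14 ≈ 813.21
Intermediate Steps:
c(O, r) = 0 (c(O, r) = 0*O = 0)
T(J, y) = J + y² (T(J, y) = y² + J = J + y²)
k(I) = 9 + I² (k(I) = I² + 9 = 9 + I²)
D = 1/28 ≈ 0.035714
(T(c(0, 2), 3) + D)*k(9) = ((0 + 3²) + 1/28)*(9 + 9²) = ((0 + 9) + 1/28)*(9 + 81) = (9 + 1/28)*90 = (253/28)*90 = 11385/14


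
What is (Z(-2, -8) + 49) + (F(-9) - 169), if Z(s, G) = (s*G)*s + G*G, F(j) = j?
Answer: -97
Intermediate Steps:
Z(s, G) = G² + G*s² (Z(s, G) = (G*s)*s + G² = G*s² + G² = G² + G*s²)
(Z(-2, -8) + 49) + (F(-9) - 169) = (-8*(-8 + (-2)²) + 49) + (-9 - 169) = (-8*(-8 + 4) + 49) - 178 = (-8*(-4) + 49) - 178 = (32 + 49) - 178 = 81 - 178 = -97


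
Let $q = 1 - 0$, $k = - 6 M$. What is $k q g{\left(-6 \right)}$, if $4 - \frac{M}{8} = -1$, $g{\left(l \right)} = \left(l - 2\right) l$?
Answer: $-11520$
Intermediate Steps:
$g{\left(l \right)} = l \left(-2 + l\right)$ ($g{\left(l \right)} = \left(-2 + l\right) l = l \left(-2 + l\right)$)
$M = 40$ ($M = 32 - -8 = 32 + 8 = 40$)
$k = -240$ ($k = \left(-6\right) 40 = -240$)
$q = 1$ ($q = 1 + 0 = 1$)
$k q g{\left(-6 \right)} = \left(-240\right) 1 \left(- 6 \left(-2 - 6\right)\right) = - 240 \left(\left(-6\right) \left(-8\right)\right) = \left(-240\right) 48 = -11520$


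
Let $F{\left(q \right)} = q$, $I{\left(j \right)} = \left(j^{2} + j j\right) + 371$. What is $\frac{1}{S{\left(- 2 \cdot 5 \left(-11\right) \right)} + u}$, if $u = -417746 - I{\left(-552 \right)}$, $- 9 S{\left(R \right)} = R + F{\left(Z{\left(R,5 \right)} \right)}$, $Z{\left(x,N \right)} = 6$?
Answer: $- \frac{9}{9247841} \approx -9.732 \cdot 10^{-7}$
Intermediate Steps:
$I{\left(j \right)} = 371 + 2 j^{2}$ ($I{\left(j \right)} = \left(j^{2} + j^{2}\right) + 371 = 2 j^{2} + 371 = 371 + 2 j^{2}$)
$S{\left(R \right)} = - \frac{2}{3} - \frac{R}{9}$ ($S{\left(R \right)} = - \frac{R + 6}{9} = - \frac{6 + R}{9} = - \frac{2}{3} - \frac{R}{9}$)
$u = -1027525$ ($u = -417746 - \left(371 + 2 \left(-552\right)^{2}\right) = -417746 - \left(371 + 2 \cdot 304704\right) = -417746 - \left(371 + 609408\right) = -417746 - 609779 = -1027525$)
$\frac{1}{S{\left(- 2 \cdot 5 \left(-11\right) \right)} + u} = \frac{1}{\left(- \frac{2}{3} - \frac{\left(-2\right) 5 \left(-11\right)}{9}\right) - 1027525} = \frac{1}{\left(- \frac{2}{3} - \frac{\left(-2\right) \left(-55\right)}{9}\right) - 1027525} = \frac{1}{\left(- \frac{2}{3} - \frac{110}{9}\right) - 1027525} = \frac{1}{- \frac{116}{9} - 1027525} = \frac{1}{- \frac{9247841}{9}} = - \frac{9}{9247841}$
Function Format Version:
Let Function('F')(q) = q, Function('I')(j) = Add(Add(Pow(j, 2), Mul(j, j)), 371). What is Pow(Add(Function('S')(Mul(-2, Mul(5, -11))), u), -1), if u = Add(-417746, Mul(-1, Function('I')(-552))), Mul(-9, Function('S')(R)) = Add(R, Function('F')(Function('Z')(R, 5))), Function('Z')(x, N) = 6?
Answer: Rational(-9, 9247841) ≈ -9.7320e-7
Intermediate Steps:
Function('I')(j) = Add(371, Mul(2, Pow(j, 2))) (Function('I')(j) = Add(Add(Pow(j, 2), Pow(j, 2)), 371) = Add(Mul(2, Pow(j, 2)), 371) = Add(371, Mul(2, Pow(j, 2))))
Function('S')(R) = Add(Rational(-2, 3), Mul(Rational(-1, 9), R)) (Function('S')(R) = Mul(Rational(-1, 9), Add(R, 6)) = Mul(Rational(-1, 9), Add(6, R)) = Add(Rational(-2, 3), Mul(Rational(-1, 9), R)))
u = -1027525 (u = Add(-417746, Mul(-1, Add(371, Mul(2, Pow(-552, 2))))) = Add(-417746, Mul(-1, Add(371, Mul(2, 304704)))) = Add(-417746, Mul(-1, Add(371, 609408))) = Add(-417746, Mul(-1, 609779)) = Add(-417746, -609779) = -1027525)
Pow(Add(Function('S')(Mul(-2, Mul(5, -11))), u), -1) = Pow(Add(Add(Rational(-2, 3), Mul(Rational(-1, 9), Mul(-2, Mul(5, -11)))), -1027525), -1) = Pow(Add(Add(Rational(-2, 3), Mul(Rational(-1, 9), Mul(-2, -55))), -1027525), -1) = Pow(Add(Add(Rational(-2, 3), Mul(Rational(-1, 9), 110)), -1027525), -1) = Pow(Add(Add(Rational(-2, 3), Rational(-110, 9)), -1027525), -1) = Pow(Add(Rational(-116, 9), -1027525), -1) = Pow(Rational(-9247841, 9), -1) = Rational(-9, 9247841)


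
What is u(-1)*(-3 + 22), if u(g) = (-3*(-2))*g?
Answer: -114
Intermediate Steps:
u(g) = 6*g
u(-1)*(-3 + 22) = (6*(-1))*(-3 + 22) = -6*19 = -114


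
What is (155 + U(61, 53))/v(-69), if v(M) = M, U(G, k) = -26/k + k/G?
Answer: -167446/74359 ≈ -2.2519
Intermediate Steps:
(155 + U(61, 53))/v(-69) = (155 + (-26/53 + 53/61))/(-69) = (155 + (-26*1/53 + 53*(1/61)))*(-1/69) = (155 + (-26/53 + 53/61))*(-1/69) = (155 + 1223/3233)*(-1/69) = (502338/3233)*(-1/69) = -167446/74359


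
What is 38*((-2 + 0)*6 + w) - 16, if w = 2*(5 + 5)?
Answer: 288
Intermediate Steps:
w = 20 (w = 2*10 = 20)
38*((-2 + 0)*6 + w) - 16 = 38*((-2 + 0)*6 + 20) - 16 = 38*(-2*6 + 20) - 16 = 38*(-12 + 20) - 16 = 38*8 - 16 = 304 - 16 = 288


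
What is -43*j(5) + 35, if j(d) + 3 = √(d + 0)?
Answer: 164 - 43*√5 ≈ 67.849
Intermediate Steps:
j(d) = -3 + √d (j(d) = -3 + √(d + 0) = -3 + √d)
-43*j(5) + 35 = -43*(-3 + √5) + 35 = (129 - 43*√5) + 35 = 164 - 43*√5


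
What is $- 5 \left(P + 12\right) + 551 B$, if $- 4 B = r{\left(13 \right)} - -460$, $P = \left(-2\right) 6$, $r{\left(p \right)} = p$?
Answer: $- \frac{260623}{4} \approx -65156.0$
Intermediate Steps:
$P = -12$
$B = - \frac{473}{4}$ ($B = - \frac{13 - -460}{4} = - \frac{13 + 460}{4} = \left(- \frac{1}{4}\right) 473 = - \frac{473}{4} \approx -118.25$)
$- 5 \left(P + 12\right) + 551 B = - 5 \left(-12 + 12\right) + 551 \left(- \frac{473}{4}\right) = \left(-5\right) 0 - \frac{260623}{4} = 0 - \frac{260623}{4} = - \frac{260623}{4}$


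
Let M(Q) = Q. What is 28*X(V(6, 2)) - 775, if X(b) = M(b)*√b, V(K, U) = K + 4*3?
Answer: -775 + 1512*√2 ≈ 1363.3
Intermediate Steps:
V(K, U) = 12 + K (V(K, U) = K + 12 = 12 + K)
X(b) = b^(3/2) (X(b) = b*√b = b^(3/2))
28*X(V(6, 2)) - 775 = 28*(12 + 6)^(3/2) - 775 = 28*18^(3/2) - 775 = 28*(54*√2) - 775 = 1512*√2 - 775 = -775 + 1512*√2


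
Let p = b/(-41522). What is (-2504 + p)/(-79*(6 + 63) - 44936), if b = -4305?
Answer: 103966783/2092169014 ≈ 0.049693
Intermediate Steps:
p = 4305/41522 (p = -4305/(-41522) = -4305*(-1/41522) = 4305/41522 ≈ 0.10368)
(-2504 + p)/(-79*(6 + 63) - 44936) = (-2504 + 4305/41522)/(-79*(6 + 63) - 44936) = -103966783/(41522*(-79*69 - 44936)) = -103966783/(41522*(-5451 - 44936)) = -103966783/41522/(-50387) = -103966783/41522*(-1/50387) = 103966783/2092169014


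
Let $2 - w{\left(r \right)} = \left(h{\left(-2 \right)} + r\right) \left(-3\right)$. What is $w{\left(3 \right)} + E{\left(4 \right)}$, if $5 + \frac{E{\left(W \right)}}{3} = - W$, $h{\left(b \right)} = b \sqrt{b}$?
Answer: $-16 - 6 i \sqrt{2} \approx -16.0 - 8.4853 i$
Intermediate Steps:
$h{\left(b \right)} = b^{\frac{3}{2}}$
$E{\left(W \right)} = -15 - 3 W$ ($E{\left(W \right)} = -15 + 3 \left(- W\right) = -15 - 3 W$)
$w{\left(r \right)} = 2 + 3 r - 6 i \sqrt{2}$ ($w{\left(r \right)} = 2 - \left(\left(-2\right)^{\frac{3}{2}} + r\right) \left(-3\right) = 2 - \left(- 2 i \sqrt{2} + r\right) \left(-3\right) = 2 - \left(r - 2 i \sqrt{2}\right) \left(-3\right) = 2 - \left(- 3 r + 6 i \sqrt{2}\right) = 2 + \left(3 r - 6 i \sqrt{2}\right) = 2 + 3 r - 6 i \sqrt{2}$)
$w{\left(3 \right)} + E{\left(4 \right)} = \left(2 + 3 \cdot 3 - 6 i \sqrt{2}\right) - 27 = \left(2 + 9 - 6 i \sqrt{2}\right) - 27 = \left(11 - 6 i \sqrt{2}\right) - 27 = -16 - 6 i \sqrt{2}$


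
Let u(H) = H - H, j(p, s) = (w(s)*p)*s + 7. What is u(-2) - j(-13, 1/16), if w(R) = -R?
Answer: -1805/256 ≈ -7.0508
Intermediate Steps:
j(p, s) = 7 - p*s² (j(p, s) = ((-s)*p)*s + 7 = (-p*s)*s + 7 = -p*s² + 7 = 7 - p*s²)
u(H) = 0
u(-2) - j(-13, 1/16) = 0 - (7 - 1*(-13)*(1/16)²) = 0 - (7 - 1*(-13)*1/256) = 0 - (7 + 13/256) = 0 - 1*1805/256 = 0 - 1805/256 = -1805/256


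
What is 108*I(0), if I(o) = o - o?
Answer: 0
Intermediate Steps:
I(o) = 0
108*I(0) = 108*0 = 0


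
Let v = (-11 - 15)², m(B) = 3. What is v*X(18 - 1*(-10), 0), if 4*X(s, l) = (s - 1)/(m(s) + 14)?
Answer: 4563/17 ≈ 268.41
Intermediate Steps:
X(s, l) = -1/68 + s/68 (X(s, l) = ((s - 1)/(3 + 14))/4 = ((-1 + s)/17)/4 = ((-1 + s)*(1/17))/4 = (-1/17 + s/17)/4 = -1/68 + s/68)
v = 676 (v = (-26)² = 676)
v*X(18 - 1*(-10), 0) = 676*(-1/68 + (18 - 1*(-10))/68) = 676*(-1/68 + (18 + 10)/68) = 676*(-1/68 + (1/68)*28) = 676*(-1/68 + 7/17) = 676*(27/68) = 4563/17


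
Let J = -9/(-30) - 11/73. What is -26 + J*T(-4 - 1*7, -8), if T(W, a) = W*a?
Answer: -4694/365 ≈ -12.860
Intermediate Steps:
J = 109/730 (J = -9*(-1/30) - 11*1/73 = 3/10 - 11/73 = 109/730 ≈ 0.14932)
-26 + J*T(-4 - 1*7, -8) = -26 + 109*((-4 - 1*7)*(-8))/730 = -26 + 109*((-4 - 7)*(-8))/730 = -26 + 109*(-11*(-8))/730 = -26 + (109/730)*88 = -26 + 4796/365 = -4694/365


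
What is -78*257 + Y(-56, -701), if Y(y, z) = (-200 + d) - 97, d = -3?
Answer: -20346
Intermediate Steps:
Y(y, z) = -300 (Y(y, z) = (-200 - 3) - 97 = -203 - 97 = -300)
-78*257 + Y(-56, -701) = -78*257 - 300 = -20046 - 300 = -20346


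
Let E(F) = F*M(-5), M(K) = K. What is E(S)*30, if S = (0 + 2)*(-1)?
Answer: 300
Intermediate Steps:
S = -2 (S = 2*(-1) = -2)
E(F) = -5*F (E(F) = F*(-5) = -5*F)
E(S)*30 = -5*(-2)*30 = 10*30 = 300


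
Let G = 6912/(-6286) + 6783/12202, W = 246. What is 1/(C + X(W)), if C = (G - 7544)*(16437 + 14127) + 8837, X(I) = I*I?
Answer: -19175443/4420363014112435 ≈ -4.3380e-9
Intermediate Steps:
G = -20851143/38350886 (G = 6912*(-1/6286) + 6783*(1/12202) = -3456/3143 + 6783/12202 = -20851143/38350886 ≈ -0.54369)
X(I) = I²
C = -4421523435221023/19175443 (C = (-20851143/38350886 - 7544)*(16437 + 14127) + 8837 = -289339935127/38350886*30564 + 8837 = -4421692888610814/19175443 + 8837 = -4421523435221023/19175443 ≈ -2.3058e+8)
1/(C + X(W)) = 1/(-4421523435221023/19175443 + 246²) = 1/(-4421523435221023/19175443 + 60516) = 1/(-4420363014112435/19175443) = -19175443/4420363014112435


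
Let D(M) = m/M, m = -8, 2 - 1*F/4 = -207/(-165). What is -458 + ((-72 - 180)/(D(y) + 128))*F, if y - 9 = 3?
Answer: -4873282/10505 ≈ -463.90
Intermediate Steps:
F = 164/55 (F = 8 - (-828)/(-165) = 8 - (-828)*(-1)/165 = 8 - 4*69/55 = 8 - 276/55 = 164/55 ≈ 2.9818)
y = 12 (y = 9 + 3 = 12)
D(M) = -8/M
-458 + ((-72 - 180)/(D(y) + 128))*F = -458 + ((-72 - 180)/(-8/12 + 128))*(164/55) = -458 - 252/(-8*1/12 + 128)*(164/55) = -458 - 252/(-⅔ + 128)*(164/55) = -458 - 252/382/3*(164/55) = -458 - 252*3/382*(164/55) = -458 - 378/191*164/55 = -458 - 61992/10505 = -4873282/10505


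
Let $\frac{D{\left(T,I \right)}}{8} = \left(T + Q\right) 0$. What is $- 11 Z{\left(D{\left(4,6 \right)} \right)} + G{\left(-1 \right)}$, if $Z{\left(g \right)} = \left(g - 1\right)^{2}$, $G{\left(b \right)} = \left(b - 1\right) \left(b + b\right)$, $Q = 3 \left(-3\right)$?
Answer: $-7$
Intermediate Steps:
$Q = -9$
$D{\left(T,I \right)} = 0$ ($D{\left(T,I \right)} = 8 \left(T - 9\right) 0 = 8 \left(-9 + T\right) 0 = 8 \cdot 0 = 0$)
$G{\left(b \right)} = 2 b \left(-1 + b\right)$ ($G{\left(b \right)} = \left(-1 + b\right) 2 b = 2 b \left(-1 + b\right)$)
$Z{\left(g \right)} = \left(-1 + g\right)^{2}$
$- 11 Z{\left(D{\left(4,6 \right)} \right)} + G{\left(-1 \right)} = - 11 \left(-1 + 0\right)^{2} + 2 \left(-1\right) \left(-1 - 1\right) = - 11 \left(-1\right)^{2} + 2 \left(-1\right) \left(-2\right) = \left(-11\right) 1 + 4 = -11 + 4 = -7$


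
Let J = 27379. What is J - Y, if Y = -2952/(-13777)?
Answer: 377197531/13777 ≈ 27379.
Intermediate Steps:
Y = 2952/13777 (Y = -2952*(-1/13777) = 2952/13777 ≈ 0.21427)
J - Y = 27379 - 1*2952/13777 = 27379 - 2952/13777 = 377197531/13777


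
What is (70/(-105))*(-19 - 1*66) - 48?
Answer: 26/3 ≈ 8.6667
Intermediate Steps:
(70/(-105))*(-19 - 1*66) - 48 = (70*(-1/105))*(-19 - 66) - 48 = -2/3*(-85) - 48 = 170/3 - 48 = 26/3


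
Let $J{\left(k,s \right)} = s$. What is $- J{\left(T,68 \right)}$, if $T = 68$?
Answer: $-68$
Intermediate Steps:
$- J{\left(T,68 \right)} = \left(-1\right) 68 = -68$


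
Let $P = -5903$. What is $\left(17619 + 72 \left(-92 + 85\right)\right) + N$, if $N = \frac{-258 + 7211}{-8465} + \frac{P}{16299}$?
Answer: $\frac{2361210968183}{137971035} \approx 17114.0$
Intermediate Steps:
$N = - \frac{163295842}{137971035}$ ($N = \frac{-258 + 7211}{-8465} - \frac{5903}{16299} = 6953 \left(- \frac{1}{8465}\right) - \frac{5903}{16299} = - \frac{6953}{8465} - \frac{5903}{16299} = - \frac{163295842}{137971035} \approx -1.1836$)
$\left(17619 + 72 \left(-92 + 85\right)\right) + N = \left(17619 + 72 \left(-92 + 85\right)\right) - \frac{163295842}{137971035} = \left(17619 + 72 \left(-7\right)\right) - \frac{163295842}{137971035} = \left(17619 - 504\right) - \frac{163295842}{137971035} = 17115 - \frac{163295842}{137971035} = \frac{2361210968183}{137971035}$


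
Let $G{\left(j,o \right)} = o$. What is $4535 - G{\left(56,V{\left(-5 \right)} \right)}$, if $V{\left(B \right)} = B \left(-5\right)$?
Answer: $4510$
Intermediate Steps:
$V{\left(B \right)} = - 5 B$
$4535 - G{\left(56,V{\left(-5 \right)} \right)} = 4535 - \left(-5\right) \left(-5\right) = 4535 - 25 = 4510$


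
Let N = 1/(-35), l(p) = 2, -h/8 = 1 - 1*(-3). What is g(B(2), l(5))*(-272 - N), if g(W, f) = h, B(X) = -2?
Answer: 304608/35 ≈ 8703.1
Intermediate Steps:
h = -32 (h = -8*(1 - 1*(-3)) = -8*(1 + 3) = -8*4 = -32)
g(W, f) = -32
N = -1/35 ≈ -0.028571
g(B(2), l(5))*(-272 - N) = -32*(-272 - 1*(-1/35)) = -32*(-272 + 1/35) = -32*(-9519/35) = 304608/35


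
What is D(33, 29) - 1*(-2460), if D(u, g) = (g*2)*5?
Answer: 2750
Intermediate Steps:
D(u, g) = 10*g (D(u, g) = (2*g)*5 = 10*g)
D(33, 29) - 1*(-2460) = 10*29 - 1*(-2460) = 290 + 2460 = 2750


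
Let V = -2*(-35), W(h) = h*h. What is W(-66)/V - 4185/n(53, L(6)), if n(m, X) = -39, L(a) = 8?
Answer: 77139/455 ≈ 169.54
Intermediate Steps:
W(h) = h**2
V = 70
W(-66)/V - 4185/n(53, L(6)) = (-66)**2/70 - 4185/(-39) = 4356*(1/70) - 4185*(-1/39) = 2178/35 + 1395/13 = 77139/455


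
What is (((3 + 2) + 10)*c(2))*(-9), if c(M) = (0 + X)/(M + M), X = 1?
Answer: -135/4 ≈ -33.750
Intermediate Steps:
c(M) = 1/(2*M) (c(M) = (0 + 1)/(M + M) = 1/(2*M))
(((3 + 2) + 10)*c(2))*(-9) = (((3 + 2) + 10)*((1/2)/2))*(-9) = ((5 + 10)*((1/2)*(1/2)))*(-9) = (15*(1/4))*(-9) = (15/4)*(-9) = -135/4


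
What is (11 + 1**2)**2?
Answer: 144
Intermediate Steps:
(11 + 1**2)**2 = (11 + 1)**2 = 12**2 = 144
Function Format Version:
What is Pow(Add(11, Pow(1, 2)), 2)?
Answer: 144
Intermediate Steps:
Pow(Add(11, Pow(1, 2)), 2) = Pow(Add(11, 1), 2) = Pow(12, 2) = 144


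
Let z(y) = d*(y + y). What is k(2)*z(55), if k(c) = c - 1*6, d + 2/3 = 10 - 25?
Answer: 20680/3 ≈ 6893.3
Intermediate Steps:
d = -47/3 (d = -⅔ + (10 - 25) = -⅔ - 15 = -47/3 ≈ -15.667)
k(c) = -6 + c (k(c) = c - 6 = -6 + c)
z(y) = -94*y/3 (z(y) = -47*(y + y)/3 = -94*y/3)
k(2)*z(55) = (-6 + 2)*(-94/3*55) = -4*(-5170/3) = 20680/3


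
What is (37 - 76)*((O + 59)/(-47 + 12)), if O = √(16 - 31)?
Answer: 2301/35 + 39*I*√15/35 ≈ 65.743 + 4.3156*I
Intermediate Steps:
O = I*√15 (O = √(-15) = I*√15 ≈ 3.873*I)
(37 - 76)*((O + 59)/(-47 + 12)) = (37 - 76)*((I*√15 + 59)/(-47 + 12)) = -39*(59 + I*√15)/(-35) = -39*(59 + I*√15)*(-1)/35 = -39*(-59/35 - I*√15/35) = 2301/35 + 39*I*√15/35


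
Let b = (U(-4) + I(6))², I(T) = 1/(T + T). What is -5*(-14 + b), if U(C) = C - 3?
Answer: -24365/144 ≈ -169.20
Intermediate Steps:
U(C) = -3 + C
I(T) = 1/(2*T)
b = 6889/144 (b = ((-3 - 4) + (½)/6)² = (-7 + (½)*(⅙))² = (-7 + 1/12)² = (-83/12)² = 6889/144 ≈ 47.840)
-5*(-14 + b) = -5*(-14 + 6889/144) = -5*4873/144 = -24365/144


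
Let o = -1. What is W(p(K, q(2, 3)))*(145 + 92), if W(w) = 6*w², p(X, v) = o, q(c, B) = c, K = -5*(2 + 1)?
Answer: 1422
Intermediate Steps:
K = -15 (K = -5*3 = -15)
p(X, v) = -1
W(p(K, q(2, 3)))*(145 + 92) = (6*(-1)²)*(145 + 92) = (6*1)*237 = 6*237 = 1422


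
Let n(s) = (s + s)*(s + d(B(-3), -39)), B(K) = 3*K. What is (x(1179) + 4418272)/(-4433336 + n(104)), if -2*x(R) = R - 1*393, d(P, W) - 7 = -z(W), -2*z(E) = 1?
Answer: -4417879/4410144 ≈ -1.0018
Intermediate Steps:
z(E) = -1/2 (z(E) = -1/2*1 = -1/2)
d(P, W) = 15/2 (d(P, W) = 7 - 1*(-1/2) = 7 + 1/2 = 15/2)
x(R) = 393/2 - R/2 (x(R) = -(R - 1*393)/2 = -(R - 393)/2 = -(-393 + R)/2 = 393/2 - R/2)
n(s) = 2*s*(15/2 + s) (n(s) = (s + s)*(s + 15/2) = (2*s)*(15/2 + s) = 2*s*(15/2 + s))
(x(1179) + 4418272)/(-4433336 + n(104)) = ((393/2 - 1/2*1179) + 4418272)/(-4433336 + 104*(15 + 2*104)) = ((393/2 - 1179/2) + 4418272)/(-4433336 + 104*(15 + 208)) = (-393 + 4418272)/(-4433336 + 104*223) = 4417879/(-4433336 + 23192) = 4417879/(-4410144) = 4417879*(-1/4410144) = -4417879/4410144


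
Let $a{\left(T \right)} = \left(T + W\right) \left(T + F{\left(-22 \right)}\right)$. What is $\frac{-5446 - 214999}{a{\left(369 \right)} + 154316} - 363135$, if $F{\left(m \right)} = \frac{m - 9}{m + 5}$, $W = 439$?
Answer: $- \frac{2802317995105}{7717004} \approx -3.6314 \cdot 10^{5}$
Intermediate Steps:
$F{\left(m \right)} = \frac{-9 + m}{5 + m}$
$a{\left(T \right)} = \left(439 + T\right) \left(\frac{31}{17} + T\right)$ ($a{\left(T \right)} = \left(T + 439\right) \left(T + \frac{-9 - 22}{5 - 22}\right) = \left(439 + T\right) \left(T + \frac{1}{-17} \left(-31\right)\right) = \left(439 + T\right) \left(T - - \frac{31}{17}\right) = \left(439 + T\right) \left(T + \frac{31}{17}\right) = \left(439 + T\right) \left(\frac{31}{17} + T\right)$)
$\frac{-5446 - 214999}{a{\left(369 \right)} + 154316} - 363135 = \frac{-5446 - 214999}{\left(\frac{13609}{17} + 369^{2} + \frac{7494}{17} \cdot 369\right) + 154316} - 363135 = - \frac{220445}{\left(\frac{13609}{17} + 136161 + \frac{2765286}{17}\right) + 154316} - 363135 = - \frac{220445}{\frac{5093632}{17} + 154316} - 363135 = - \frac{220445}{\frac{7717004}{17}} - 363135 = \left(-220445\right) \frac{17}{7717004} - 363135 = - \frac{3747565}{7717004} - 363135 = - \frac{2802317995105}{7717004}$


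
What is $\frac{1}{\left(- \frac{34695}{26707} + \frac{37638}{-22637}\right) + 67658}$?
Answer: $\frac{604566359}{40901960128441} \approx 1.4781 \cdot 10^{-5}$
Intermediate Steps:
$\frac{1}{\left(- \frac{34695}{26707} + \frac{37638}{-22637}\right) + 67658} = \frac{1}{\left(\left(-34695\right) \frac{1}{26707} + 37638 \left(- \frac{1}{22637}\right)\right) + 67658} = \frac{1}{\left(- \frac{34695}{26707} - \frac{37638}{22637}\right) + 67658} = \frac{1}{- \frac{1790588781}{604566359} + 67658} = \frac{1}{\frac{40901960128441}{604566359}} = \frac{604566359}{40901960128441}$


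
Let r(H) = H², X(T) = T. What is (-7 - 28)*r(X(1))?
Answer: -35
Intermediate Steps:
(-7 - 28)*r(X(1)) = (-7 - 28)*1² = -35*1 = -35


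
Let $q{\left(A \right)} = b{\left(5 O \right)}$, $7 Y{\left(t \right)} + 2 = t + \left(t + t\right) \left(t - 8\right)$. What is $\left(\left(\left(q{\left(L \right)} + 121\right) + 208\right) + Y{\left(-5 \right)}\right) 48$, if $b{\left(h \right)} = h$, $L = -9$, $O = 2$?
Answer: $\frac{119808}{7} \approx 17115.0$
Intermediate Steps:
$Y{\left(t \right)} = - \frac{2}{7} + \frac{t}{7} + \frac{2 t \left(-8 + t\right)}{7}$ ($Y{\left(t \right)} = - \frac{2}{7} + \frac{t + \left(t + t\right) \left(t - 8\right)}{7} = - \frac{2}{7} + \frac{t + 2 t \left(-8 + t\right)}{7} = - \frac{2}{7} + \left(\frac{t}{7} + \frac{2 t \left(-8 + t\right)}{7}\right) = - \frac{2}{7} + \frac{t}{7} + \frac{2 t \left(-8 + t\right)}{7}$)
$q{\left(A \right)} = 10$ ($q{\left(A \right)} = 5 \cdot 2 = 10$)
$\left(\left(\left(q{\left(L \right)} + 121\right) + 208\right) + Y{\left(-5 \right)}\right) 48 = \left(\left(\left(10 + 121\right) + 208\right) - \left(- \frac{73}{7} - \frac{50}{7}\right)\right) 48 = \left(\left(131 + 208\right) + \left(- \frac{2}{7} + \frac{75}{7} + \frac{2}{7} \cdot 25\right)\right) 48 = \left(339 + \left(- \frac{2}{7} + \frac{75}{7} + \frac{50}{7}\right)\right) 48 = \left(339 + \frac{123}{7}\right) 48 = \frac{2496}{7} \cdot 48 = \frac{119808}{7}$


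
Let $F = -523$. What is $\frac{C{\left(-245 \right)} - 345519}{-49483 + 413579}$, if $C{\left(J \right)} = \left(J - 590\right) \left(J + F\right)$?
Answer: $\frac{295761}{364096} \approx 0.81232$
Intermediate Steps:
$C{\left(J \right)} = \left(-590 + J\right) \left(-523 + J\right)$ ($C{\left(J \right)} = \left(J - 590\right) \left(J - 523\right) = \left(-590 + J\right) \left(-523 + J\right)$)
$\frac{C{\left(-245 \right)} - 345519}{-49483 + 413579} = \frac{\left(308570 + \left(-245\right)^{2} - -272685\right) - 345519}{-49483 + 413579} = \frac{\left(308570 + 60025 + 272685\right) - 345519}{364096} = \left(641280 - 345519\right) \frac{1}{364096} = 295761 \cdot \frac{1}{364096} = \frac{295761}{364096}$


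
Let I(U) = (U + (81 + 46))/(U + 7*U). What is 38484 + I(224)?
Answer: 68963679/1792 ≈ 38484.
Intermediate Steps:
I(U) = (127 + U)/(8*U) (I(U) = (U + 127)/((8*U)) = (127 + U)*(1/(8*U)) = (127 + U)/(8*U))
38484 + I(224) = 38484 + (⅛)*(127 + 224)/224 = 38484 + (⅛)*(1/224)*351 = 38484 + 351/1792 = 68963679/1792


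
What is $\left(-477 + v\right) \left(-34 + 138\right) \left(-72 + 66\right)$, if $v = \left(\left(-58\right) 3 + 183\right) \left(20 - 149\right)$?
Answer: $1022112$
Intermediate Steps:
$v = -1161$ ($v = \left(-174 + 183\right) \left(-129\right) = 9 \left(-129\right) = -1161$)
$\left(-477 + v\right) \left(-34 + 138\right) \left(-72 + 66\right) = \left(-477 - 1161\right) \left(-34 + 138\right) \left(-72 + 66\right) = - 1638 \cdot 104 \left(-6\right) = \left(-1638\right) \left(-624\right) = 1022112$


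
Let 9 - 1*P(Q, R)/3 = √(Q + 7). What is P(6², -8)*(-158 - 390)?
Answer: -14796 + 1644*√43 ≈ -4015.6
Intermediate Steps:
P(Q, R) = 27 - 3*√(7 + Q) (P(Q, R) = 27 - 3*√(Q + 7) = 27 - 3*√(7 + Q))
P(6², -8)*(-158 - 390) = (27 - 3*√(7 + 6²))*(-158 - 390) = (27 - 3*√(7 + 36))*(-548) = (27 - 3*√43)*(-548) = -14796 + 1644*√43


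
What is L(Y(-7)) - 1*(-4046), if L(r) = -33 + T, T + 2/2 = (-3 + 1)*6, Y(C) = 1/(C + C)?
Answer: 4000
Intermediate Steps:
Y(C) = 1/(2*C)
T = -13 (T = -1 + (-3 + 1)*6 = -1 - 2*6 = -1 - 12 = -13)
L(r) = -46 (L(r) = -33 - 13 = -46)
L(Y(-7)) - 1*(-4046) = -46 - 1*(-4046) = -46 + 4046 = 4000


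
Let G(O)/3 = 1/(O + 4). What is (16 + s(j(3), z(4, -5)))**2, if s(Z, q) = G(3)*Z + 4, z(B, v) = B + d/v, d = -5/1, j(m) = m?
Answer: 22201/49 ≈ 453.08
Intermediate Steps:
G(O) = 3/(4 + O) (G(O) = 3/(O + 4) = 3/(4 + O))
d = -5 (d = -5*1 = -5)
z(B, v) = B - 5/v
s(Z, q) = 4 + 3*Z/7 (s(Z, q) = (3/(4 + 3))*Z + 4 = (3/7)*Z + 4 = (3*(1/7))*Z + 4 = 3*Z/7 + 4 = 4 + 3*Z/7)
(16 + s(j(3), z(4, -5)))**2 = (16 + (4 + (3/7)*3))**2 = (16 + (4 + 9/7))**2 = (16 + 37/7)**2 = (149/7)**2 = 22201/49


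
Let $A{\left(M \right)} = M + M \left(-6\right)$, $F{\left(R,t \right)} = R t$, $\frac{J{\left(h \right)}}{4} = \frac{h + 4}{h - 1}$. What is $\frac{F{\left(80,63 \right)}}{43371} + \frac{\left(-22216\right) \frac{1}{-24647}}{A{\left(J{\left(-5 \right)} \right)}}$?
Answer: $- \frac{91576756}{593869465} \approx -0.1542$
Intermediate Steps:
$J{\left(h \right)} = \frac{4 \left(4 + h\right)}{-1 + h}$ ($J{\left(h \right)} = 4 \frac{h + 4}{h - 1} = 4 \frac{4 + h}{-1 + h} = \frac{4 \left(4 + h\right)}{-1 + h}$)
$A{\left(M \right)} = - 5 M$ ($A{\left(M \right)} = M - 6 M = - 5 M$)
$\frac{F{\left(80,63 \right)}}{43371} + \frac{\left(-22216\right) \frac{1}{-24647}}{A{\left(J{\left(-5 \right)} \right)}} = \frac{80 \cdot 63}{43371} + \frac{\left(-22216\right) \frac{1}{-24647}}{\left(-5\right) \frac{4 \left(4 - 5\right)}{-1 - 5}} = 5040 \cdot \frac{1}{43371} + \frac{\left(-22216\right) \left(- \frac{1}{24647}\right)}{\left(-5\right) 4 \frac{1}{-6} \left(-1\right)} = \frac{560}{4819} + \frac{22216}{24647 \left(- 5 \cdot 4 \left(- \frac{1}{6}\right) \left(-1\right)\right)} = \frac{560}{4819} + \frac{22216}{24647 \left(\left(-5\right) \frac{2}{3}\right)} = \frac{560}{4819} + \frac{22216}{24647 \left(- \frac{10}{3}\right)} = \frac{560}{4819} + \frac{22216}{24647} \left(- \frac{3}{10}\right) = \frac{560}{4819} - \frac{33324}{123235} = - \frac{91576756}{593869465}$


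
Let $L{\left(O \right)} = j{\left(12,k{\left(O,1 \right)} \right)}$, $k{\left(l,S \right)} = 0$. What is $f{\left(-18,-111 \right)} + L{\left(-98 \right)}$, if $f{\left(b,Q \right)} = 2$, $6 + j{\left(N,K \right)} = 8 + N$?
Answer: $16$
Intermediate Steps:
$j{\left(N,K \right)} = 2 + N$ ($j{\left(N,K \right)} = -6 + \left(8 + N\right) = 2 + N$)
$L{\left(O \right)} = 14$ ($L{\left(O \right)} = 2 + 12 = 14$)
$f{\left(-18,-111 \right)} + L{\left(-98 \right)} = 2 + 14 = 16$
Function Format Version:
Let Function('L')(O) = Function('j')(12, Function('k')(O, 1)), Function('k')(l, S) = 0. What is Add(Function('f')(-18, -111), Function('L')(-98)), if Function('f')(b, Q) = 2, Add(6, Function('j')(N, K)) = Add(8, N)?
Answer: 16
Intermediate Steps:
Function('j')(N, K) = Add(2, N) (Function('j')(N, K) = Add(-6, Add(8, N)) = Add(2, N))
Function('L')(O) = 14 (Function('L')(O) = Add(2, 12) = 14)
Add(Function('f')(-18, -111), Function('L')(-98)) = Add(2, 14) = 16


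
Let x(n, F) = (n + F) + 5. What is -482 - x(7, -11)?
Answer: -483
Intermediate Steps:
x(n, F) = 5 + F + n (x(n, F) = (F + n) + 5 = 5 + F + n)
-482 - x(7, -11) = -482 - (5 - 11 + 7) = -482 - 1*1 = -482 - 1 = -483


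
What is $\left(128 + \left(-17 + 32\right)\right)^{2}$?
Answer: $20449$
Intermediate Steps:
$\left(128 + \left(-17 + 32\right)\right)^{2} = \left(128 + 15\right)^{2} = 143^{2} = 20449$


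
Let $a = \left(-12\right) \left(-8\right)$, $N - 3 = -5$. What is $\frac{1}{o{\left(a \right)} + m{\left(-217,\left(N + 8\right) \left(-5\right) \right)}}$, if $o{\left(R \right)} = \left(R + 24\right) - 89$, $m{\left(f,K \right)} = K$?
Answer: $1$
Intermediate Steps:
$N = -2$ ($N = 3 - 5 = -2$)
$a = 96$
$o{\left(R \right)} = -65 + R$ ($o{\left(R \right)} = \left(24 + R\right) - 89 = -65 + R$)
$\frac{1}{o{\left(a \right)} + m{\left(-217,\left(N + 8\right) \left(-5\right) \right)}} = \frac{1}{\left(-65 + 96\right) + \left(-2 + 8\right) \left(-5\right)} = \frac{1}{31 + 6 \left(-5\right)} = \frac{1}{31 - 30} = 1^{-1} = 1$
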